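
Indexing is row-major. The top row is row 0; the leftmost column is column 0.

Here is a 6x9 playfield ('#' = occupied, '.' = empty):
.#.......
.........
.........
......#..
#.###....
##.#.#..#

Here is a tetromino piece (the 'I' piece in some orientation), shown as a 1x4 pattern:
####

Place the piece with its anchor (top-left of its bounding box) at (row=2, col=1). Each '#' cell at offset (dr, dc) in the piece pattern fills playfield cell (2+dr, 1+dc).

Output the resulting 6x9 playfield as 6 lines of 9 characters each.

Fill (2+0,1+0) = (2,1)
Fill (2+0,1+1) = (2,2)
Fill (2+0,1+2) = (2,3)
Fill (2+0,1+3) = (2,4)

Answer: .#.......
.........
.####....
......#..
#.###....
##.#.#..#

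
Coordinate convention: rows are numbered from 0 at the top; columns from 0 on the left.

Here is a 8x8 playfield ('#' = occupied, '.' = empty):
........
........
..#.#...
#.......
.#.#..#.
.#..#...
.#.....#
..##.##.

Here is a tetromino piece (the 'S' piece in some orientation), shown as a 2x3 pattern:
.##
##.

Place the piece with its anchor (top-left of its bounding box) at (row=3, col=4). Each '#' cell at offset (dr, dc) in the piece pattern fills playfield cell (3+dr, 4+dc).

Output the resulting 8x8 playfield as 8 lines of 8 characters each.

Answer: ........
........
..#.#...
#....##.
.#.####.
.#..#...
.#.....#
..##.##.

Derivation:
Fill (3+0,4+1) = (3,5)
Fill (3+0,4+2) = (3,6)
Fill (3+1,4+0) = (4,4)
Fill (3+1,4+1) = (4,5)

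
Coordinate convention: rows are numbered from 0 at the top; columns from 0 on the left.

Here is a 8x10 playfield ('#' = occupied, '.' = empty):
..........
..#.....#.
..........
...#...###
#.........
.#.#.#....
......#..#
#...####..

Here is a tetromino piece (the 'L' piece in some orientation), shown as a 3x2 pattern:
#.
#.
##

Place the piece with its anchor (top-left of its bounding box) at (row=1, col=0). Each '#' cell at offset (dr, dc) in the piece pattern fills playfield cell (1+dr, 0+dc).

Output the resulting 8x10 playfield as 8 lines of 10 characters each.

Fill (1+0,0+0) = (1,0)
Fill (1+1,0+0) = (2,0)
Fill (1+2,0+0) = (3,0)
Fill (1+2,0+1) = (3,1)

Answer: ..........
#.#.....#.
#.........
##.#...###
#.........
.#.#.#....
......#..#
#...####..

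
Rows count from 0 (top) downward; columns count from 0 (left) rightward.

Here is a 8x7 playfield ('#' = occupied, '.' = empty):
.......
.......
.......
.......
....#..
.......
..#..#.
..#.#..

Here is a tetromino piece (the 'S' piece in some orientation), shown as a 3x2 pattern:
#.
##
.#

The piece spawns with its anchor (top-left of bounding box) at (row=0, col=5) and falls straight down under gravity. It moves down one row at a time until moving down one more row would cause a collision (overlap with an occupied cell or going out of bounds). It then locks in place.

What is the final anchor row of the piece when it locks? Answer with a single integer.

Answer: 4

Derivation:
Spawn at (row=0, col=5). Try each row:
  row 0: fits
  row 1: fits
  row 2: fits
  row 3: fits
  row 4: fits
  row 5: blocked -> lock at row 4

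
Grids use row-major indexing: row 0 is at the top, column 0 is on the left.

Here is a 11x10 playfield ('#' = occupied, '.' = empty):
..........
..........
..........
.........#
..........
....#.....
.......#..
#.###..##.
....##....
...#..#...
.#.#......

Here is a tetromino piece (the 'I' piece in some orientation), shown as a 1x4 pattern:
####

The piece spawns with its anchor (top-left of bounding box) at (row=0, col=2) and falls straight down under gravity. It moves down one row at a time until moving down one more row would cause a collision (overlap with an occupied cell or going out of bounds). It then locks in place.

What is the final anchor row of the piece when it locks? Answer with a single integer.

Spawn at (row=0, col=2). Try each row:
  row 0: fits
  row 1: fits
  row 2: fits
  row 3: fits
  row 4: fits
  row 5: blocked -> lock at row 4

Answer: 4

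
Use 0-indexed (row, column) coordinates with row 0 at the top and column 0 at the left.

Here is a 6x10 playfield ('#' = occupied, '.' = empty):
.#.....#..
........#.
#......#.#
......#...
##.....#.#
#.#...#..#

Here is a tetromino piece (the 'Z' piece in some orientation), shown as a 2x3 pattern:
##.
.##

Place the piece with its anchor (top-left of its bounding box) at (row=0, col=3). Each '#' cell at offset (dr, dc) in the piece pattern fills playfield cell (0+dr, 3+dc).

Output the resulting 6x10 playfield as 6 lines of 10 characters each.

Fill (0+0,3+0) = (0,3)
Fill (0+0,3+1) = (0,4)
Fill (0+1,3+1) = (1,4)
Fill (0+1,3+2) = (1,5)

Answer: .#.##..#..
....##..#.
#......#.#
......#...
##.....#.#
#.#...#..#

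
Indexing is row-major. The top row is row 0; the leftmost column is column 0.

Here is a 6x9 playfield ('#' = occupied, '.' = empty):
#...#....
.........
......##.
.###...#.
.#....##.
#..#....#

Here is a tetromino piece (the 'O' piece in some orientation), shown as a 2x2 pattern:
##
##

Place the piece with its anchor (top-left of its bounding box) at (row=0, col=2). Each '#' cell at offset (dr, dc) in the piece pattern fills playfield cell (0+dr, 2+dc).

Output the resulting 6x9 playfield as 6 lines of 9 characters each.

Fill (0+0,2+0) = (0,2)
Fill (0+0,2+1) = (0,3)
Fill (0+1,2+0) = (1,2)
Fill (0+1,2+1) = (1,3)

Answer: #.###....
..##.....
......##.
.###...#.
.#....##.
#..#....#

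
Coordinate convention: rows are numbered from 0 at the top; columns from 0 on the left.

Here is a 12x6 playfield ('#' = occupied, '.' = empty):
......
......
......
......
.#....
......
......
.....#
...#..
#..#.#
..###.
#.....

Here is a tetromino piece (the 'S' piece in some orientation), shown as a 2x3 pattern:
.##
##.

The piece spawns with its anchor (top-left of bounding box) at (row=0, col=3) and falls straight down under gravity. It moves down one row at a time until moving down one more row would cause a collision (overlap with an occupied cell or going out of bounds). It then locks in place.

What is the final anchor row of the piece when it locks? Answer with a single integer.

Answer: 6

Derivation:
Spawn at (row=0, col=3). Try each row:
  row 0: fits
  row 1: fits
  row 2: fits
  row 3: fits
  row 4: fits
  row 5: fits
  row 6: fits
  row 7: blocked -> lock at row 6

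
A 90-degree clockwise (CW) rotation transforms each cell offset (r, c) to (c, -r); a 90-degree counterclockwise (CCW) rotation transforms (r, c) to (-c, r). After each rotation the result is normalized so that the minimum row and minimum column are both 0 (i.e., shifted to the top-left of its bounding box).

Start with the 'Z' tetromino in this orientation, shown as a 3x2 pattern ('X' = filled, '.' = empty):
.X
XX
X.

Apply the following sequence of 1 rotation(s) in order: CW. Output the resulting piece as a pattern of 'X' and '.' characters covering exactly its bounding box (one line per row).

Answer: XX.
.XX

Derivation:
Start:
.X
XX
X.
After rotation 1 (CW):
XX.
.XX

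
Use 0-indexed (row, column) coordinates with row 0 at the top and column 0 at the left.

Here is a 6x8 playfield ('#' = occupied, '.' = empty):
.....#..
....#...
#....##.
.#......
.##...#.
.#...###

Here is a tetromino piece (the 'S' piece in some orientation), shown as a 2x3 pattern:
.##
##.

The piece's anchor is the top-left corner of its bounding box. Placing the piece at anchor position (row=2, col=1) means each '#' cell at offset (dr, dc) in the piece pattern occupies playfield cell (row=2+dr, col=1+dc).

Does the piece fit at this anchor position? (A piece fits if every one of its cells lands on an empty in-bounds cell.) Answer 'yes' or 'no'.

Check each piece cell at anchor (2, 1):
  offset (0,1) -> (2,2): empty -> OK
  offset (0,2) -> (2,3): empty -> OK
  offset (1,0) -> (3,1): occupied ('#') -> FAIL
  offset (1,1) -> (3,2): empty -> OK
All cells valid: no

Answer: no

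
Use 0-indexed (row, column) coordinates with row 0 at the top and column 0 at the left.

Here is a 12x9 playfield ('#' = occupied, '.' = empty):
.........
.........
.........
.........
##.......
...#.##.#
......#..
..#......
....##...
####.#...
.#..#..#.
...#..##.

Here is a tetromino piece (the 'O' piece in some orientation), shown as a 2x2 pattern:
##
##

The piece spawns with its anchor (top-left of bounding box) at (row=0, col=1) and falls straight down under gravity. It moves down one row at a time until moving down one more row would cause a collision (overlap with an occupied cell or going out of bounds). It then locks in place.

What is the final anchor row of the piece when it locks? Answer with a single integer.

Answer: 2

Derivation:
Spawn at (row=0, col=1). Try each row:
  row 0: fits
  row 1: fits
  row 2: fits
  row 3: blocked -> lock at row 2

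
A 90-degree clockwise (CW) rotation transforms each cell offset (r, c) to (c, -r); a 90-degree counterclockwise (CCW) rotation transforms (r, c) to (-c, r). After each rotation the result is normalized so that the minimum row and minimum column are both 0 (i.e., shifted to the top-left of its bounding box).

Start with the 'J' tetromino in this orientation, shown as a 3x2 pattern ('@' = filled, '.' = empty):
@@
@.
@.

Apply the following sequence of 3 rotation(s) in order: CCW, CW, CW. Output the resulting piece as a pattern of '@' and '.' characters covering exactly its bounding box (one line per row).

Answer: @@@
..@

Derivation:
Start:
@@
@.
@.
After rotation 1 (CCW):
@..
@@@
After rotation 2 (CW):
@@
@.
@.
After rotation 3 (CW):
@@@
..@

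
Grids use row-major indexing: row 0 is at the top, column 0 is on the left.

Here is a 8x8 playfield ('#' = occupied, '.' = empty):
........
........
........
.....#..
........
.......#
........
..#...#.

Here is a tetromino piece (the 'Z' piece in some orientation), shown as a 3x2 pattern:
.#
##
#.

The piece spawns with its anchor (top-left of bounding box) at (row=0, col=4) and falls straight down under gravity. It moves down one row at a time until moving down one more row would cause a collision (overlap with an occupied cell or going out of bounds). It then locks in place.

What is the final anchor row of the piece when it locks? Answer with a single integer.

Answer: 1

Derivation:
Spawn at (row=0, col=4). Try each row:
  row 0: fits
  row 1: fits
  row 2: blocked -> lock at row 1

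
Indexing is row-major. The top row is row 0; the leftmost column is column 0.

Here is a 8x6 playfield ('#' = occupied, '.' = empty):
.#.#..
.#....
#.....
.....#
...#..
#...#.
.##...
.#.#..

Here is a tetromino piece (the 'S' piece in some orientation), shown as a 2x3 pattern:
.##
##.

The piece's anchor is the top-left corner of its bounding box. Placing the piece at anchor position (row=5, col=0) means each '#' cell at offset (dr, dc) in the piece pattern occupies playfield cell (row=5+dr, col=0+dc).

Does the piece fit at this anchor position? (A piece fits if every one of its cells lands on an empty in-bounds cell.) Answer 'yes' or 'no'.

Answer: no

Derivation:
Check each piece cell at anchor (5, 0):
  offset (0,1) -> (5,1): empty -> OK
  offset (0,2) -> (5,2): empty -> OK
  offset (1,0) -> (6,0): empty -> OK
  offset (1,1) -> (6,1): occupied ('#') -> FAIL
All cells valid: no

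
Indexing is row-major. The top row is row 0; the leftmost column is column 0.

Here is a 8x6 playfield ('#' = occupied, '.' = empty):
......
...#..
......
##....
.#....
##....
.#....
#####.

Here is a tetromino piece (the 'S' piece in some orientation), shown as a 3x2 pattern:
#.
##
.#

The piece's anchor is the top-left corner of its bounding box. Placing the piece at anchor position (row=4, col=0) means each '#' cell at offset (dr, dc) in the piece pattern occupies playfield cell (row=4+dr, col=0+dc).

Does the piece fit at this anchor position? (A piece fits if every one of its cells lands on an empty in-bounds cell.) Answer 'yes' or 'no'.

Check each piece cell at anchor (4, 0):
  offset (0,0) -> (4,0): empty -> OK
  offset (1,0) -> (5,0): occupied ('#') -> FAIL
  offset (1,1) -> (5,1): occupied ('#') -> FAIL
  offset (2,1) -> (6,1): occupied ('#') -> FAIL
All cells valid: no

Answer: no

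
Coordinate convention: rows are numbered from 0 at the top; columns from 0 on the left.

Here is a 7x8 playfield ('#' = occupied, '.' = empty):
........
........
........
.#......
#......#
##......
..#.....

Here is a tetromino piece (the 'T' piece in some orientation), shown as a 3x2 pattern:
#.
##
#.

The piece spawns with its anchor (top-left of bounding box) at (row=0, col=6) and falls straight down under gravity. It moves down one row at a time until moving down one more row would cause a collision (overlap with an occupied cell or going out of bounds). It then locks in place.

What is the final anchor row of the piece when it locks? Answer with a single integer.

Answer: 2

Derivation:
Spawn at (row=0, col=6). Try each row:
  row 0: fits
  row 1: fits
  row 2: fits
  row 3: blocked -> lock at row 2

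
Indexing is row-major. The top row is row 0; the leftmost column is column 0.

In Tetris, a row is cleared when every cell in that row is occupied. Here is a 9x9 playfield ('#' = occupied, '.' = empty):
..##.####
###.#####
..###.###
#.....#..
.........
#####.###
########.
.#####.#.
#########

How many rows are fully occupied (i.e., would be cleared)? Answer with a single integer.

Answer: 1

Derivation:
Check each row:
  row 0: 3 empty cells -> not full
  row 1: 1 empty cell -> not full
  row 2: 3 empty cells -> not full
  row 3: 7 empty cells -> not full
  row 4: 9 empty cells -> not full
  row 5: 1 empty cell -> not full
  row 6: 1 empty cell -> not full
  row 7: 3 empty cells -> not full
  row 8: 0 empty cells -> FULL (clear)
Total rows cleared: 1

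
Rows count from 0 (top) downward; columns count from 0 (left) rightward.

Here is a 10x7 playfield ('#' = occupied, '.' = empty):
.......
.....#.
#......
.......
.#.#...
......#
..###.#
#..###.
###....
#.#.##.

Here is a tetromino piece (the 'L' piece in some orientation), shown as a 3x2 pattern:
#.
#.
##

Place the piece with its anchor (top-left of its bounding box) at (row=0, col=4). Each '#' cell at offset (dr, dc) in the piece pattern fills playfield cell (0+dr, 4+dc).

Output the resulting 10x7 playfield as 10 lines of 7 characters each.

Fill (0+0,4+0) = (0,4)
Fill (0+1,4+0) = (1,4)
Fill (0+2,4+0) = (2,4)
Fill (0+2,4+1) = (2,5)

Answer: ....#..
....##.
#...##.
.......
.#.#...
......#
..###.#
#..###.
###....
#.#.##.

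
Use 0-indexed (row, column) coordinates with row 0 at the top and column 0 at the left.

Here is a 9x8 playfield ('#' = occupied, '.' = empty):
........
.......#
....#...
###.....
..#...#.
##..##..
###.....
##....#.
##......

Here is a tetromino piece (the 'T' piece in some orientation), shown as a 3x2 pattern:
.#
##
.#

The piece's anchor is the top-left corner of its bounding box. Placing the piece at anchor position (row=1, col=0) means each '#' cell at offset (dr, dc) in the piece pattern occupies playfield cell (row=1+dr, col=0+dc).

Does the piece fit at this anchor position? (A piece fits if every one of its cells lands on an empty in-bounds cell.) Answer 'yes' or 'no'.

Answer: no

Derivation:
Check each piece cell at anchor (1, 0):
  offset (0,1) -> (1,1): empty -> OK
  offset (1,0) -> (2,0): empty -> OK
  offset (1,1) -> (2,1): empty -> OK
  offset (2,1) -> (3,1): occupied ('#') -> FAIL
All cells valid: no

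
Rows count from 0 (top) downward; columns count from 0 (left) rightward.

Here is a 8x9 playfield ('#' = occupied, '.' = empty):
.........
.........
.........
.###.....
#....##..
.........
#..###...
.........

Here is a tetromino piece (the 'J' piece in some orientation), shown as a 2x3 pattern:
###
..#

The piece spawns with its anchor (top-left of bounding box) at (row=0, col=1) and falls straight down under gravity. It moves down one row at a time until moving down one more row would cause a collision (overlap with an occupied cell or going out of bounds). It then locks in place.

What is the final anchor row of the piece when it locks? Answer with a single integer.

Spawn at (row=0, col=1). Try each row:
  row 0: fits
  row 1: fits
  row 2: blocked -> lock at row 1

Answer: 1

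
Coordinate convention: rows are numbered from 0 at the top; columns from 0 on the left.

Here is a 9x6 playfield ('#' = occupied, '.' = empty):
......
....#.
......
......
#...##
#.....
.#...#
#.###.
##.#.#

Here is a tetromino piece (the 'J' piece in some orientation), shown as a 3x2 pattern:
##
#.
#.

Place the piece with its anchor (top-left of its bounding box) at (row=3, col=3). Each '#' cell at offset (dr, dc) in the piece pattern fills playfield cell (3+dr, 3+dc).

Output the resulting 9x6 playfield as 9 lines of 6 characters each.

Fill (3+0,3+0) = (3,3)
Fill (3+0,3+1) = (3,4)
Fill (3+1,3+0) = (4,3)
Fill (3+2,3+0) = (5,3)

Answer: ......
....#.
......
...##.
#..###
#..#..
.#...#
#.###.
##.#.#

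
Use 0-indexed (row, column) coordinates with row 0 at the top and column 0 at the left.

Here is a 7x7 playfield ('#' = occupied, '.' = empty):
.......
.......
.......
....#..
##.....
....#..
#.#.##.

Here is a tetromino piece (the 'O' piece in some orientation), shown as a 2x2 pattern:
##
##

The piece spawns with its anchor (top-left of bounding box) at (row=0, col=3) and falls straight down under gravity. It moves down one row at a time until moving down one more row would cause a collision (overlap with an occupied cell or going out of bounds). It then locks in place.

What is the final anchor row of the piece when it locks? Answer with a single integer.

Answer: 1

Derivation:
Spawn at (row=0, col=3). Try each row:
  row 0: fits
  row 1: fits
  row 2: blocked -> lock at row 1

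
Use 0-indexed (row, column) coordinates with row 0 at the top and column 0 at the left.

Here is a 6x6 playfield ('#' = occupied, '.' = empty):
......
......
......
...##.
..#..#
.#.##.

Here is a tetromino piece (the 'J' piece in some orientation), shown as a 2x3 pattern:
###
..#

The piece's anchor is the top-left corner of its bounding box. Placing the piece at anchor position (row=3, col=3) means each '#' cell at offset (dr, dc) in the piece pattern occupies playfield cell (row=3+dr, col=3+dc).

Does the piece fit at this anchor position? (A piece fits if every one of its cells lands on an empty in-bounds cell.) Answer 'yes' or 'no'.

Check each piece cell at anchor (3, 3):
  offset (0,0) -> (3,3): occupied ('#') -> FAIL
  offset (0,1) -> (3,4): occupied ('#') -> FAIL
  offset (0,2) -> (3,5): empty -> OK
  offset (1,2) -> (4,5): occupied ('#') -> FAIL
All cells valid: no

Answer: no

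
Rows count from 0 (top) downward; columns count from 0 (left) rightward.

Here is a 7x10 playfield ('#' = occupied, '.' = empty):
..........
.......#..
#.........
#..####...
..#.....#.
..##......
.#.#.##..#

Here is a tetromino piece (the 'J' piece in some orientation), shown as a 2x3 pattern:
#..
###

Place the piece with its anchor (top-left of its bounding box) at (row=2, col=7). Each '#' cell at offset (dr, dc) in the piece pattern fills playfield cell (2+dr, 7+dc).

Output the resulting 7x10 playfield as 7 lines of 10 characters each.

Answer: ..........
.......#..
#......#..
#..#######
..#.....#.
..##......
.#.#.##..#

Derivation:
Fill (2+0,7+0) = (2,7)
Fill (2+1,7+0) = (3,7)
Fill (2+1,7+1) = (3,8)
Fill (2+1,7+2) = (3,9)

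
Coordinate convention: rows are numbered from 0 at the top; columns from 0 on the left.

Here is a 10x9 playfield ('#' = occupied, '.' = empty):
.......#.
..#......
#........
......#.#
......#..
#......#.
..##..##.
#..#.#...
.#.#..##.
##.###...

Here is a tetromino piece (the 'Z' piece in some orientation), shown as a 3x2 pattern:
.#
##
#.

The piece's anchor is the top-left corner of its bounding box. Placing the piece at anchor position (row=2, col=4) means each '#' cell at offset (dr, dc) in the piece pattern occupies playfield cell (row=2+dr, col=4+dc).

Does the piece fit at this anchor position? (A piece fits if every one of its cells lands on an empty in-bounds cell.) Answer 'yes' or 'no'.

Check each piece cell at anchor (2, 4):
  offset (0,1) -> (2,5): empty -> OK
  offset (1,0) -> (3,4): empty -> OK
  offset (1,1) -> (3,5): empty -> OK
  offset (2,0) -> (4,4): empty -> OK
All cells valid: yes

Answer: yes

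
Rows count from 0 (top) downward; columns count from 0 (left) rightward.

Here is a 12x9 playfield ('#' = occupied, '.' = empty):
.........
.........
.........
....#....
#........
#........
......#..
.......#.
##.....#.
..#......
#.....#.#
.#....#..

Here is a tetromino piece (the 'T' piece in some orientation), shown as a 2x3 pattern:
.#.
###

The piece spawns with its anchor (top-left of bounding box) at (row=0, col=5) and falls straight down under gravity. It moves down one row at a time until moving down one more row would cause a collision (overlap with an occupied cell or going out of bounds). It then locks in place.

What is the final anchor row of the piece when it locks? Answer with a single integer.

Answer: 4

Derivation:
Spawn at (row=0, col=5). Try each row:
  row 0: fits
  row 1: fits
  row 2: fits
  row 3: fits
  row 4: fits
  row 5: blocked -> lock at row 4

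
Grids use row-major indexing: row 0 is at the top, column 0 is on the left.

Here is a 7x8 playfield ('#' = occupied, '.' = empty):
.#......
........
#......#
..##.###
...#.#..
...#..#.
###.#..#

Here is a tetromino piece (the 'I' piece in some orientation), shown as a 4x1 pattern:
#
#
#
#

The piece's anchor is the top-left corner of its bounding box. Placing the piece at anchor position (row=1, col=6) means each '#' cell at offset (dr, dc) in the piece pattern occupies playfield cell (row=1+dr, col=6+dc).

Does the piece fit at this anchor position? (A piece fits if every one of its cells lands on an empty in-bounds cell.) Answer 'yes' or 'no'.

Answer: no

Derivation:
Check each piece cell at anchor (1, 6):
  offset (0,0) -> (1,6): empty -> OK
  offset (1,0) -> (2,6): empty -> OK
  offset (2,0) -> (3,6): occupied ('#') -> FAIL
  offset (3,0) -> (4,6): empty -> OK
All cells valid: no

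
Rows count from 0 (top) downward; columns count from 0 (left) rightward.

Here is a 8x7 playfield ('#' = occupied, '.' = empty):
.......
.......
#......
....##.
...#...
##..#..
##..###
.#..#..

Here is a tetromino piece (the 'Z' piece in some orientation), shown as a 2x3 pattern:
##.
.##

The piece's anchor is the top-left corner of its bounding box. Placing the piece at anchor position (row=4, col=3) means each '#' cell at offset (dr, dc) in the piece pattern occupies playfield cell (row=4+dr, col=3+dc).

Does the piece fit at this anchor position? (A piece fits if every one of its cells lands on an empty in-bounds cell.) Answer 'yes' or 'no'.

Check each piece cell at anchor (4, 3):
  offset (0,0) -> (4,3): occupied ('#') -> FAIL
  offset (0,1) -> (4,4): empty -> OK
  offset (1,1) -> (5,4): occupied ('#') -> FAIL
  offset (1,2) -> (5,5): empty -> OK
All cells valid: no

Answer: no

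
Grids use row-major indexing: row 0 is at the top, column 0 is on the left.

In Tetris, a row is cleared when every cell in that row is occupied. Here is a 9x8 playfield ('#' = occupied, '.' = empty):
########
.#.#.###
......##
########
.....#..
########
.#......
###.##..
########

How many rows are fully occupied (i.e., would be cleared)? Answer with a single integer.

Answer: 4

Derivation:
Check each row:
  row 0: 0 empty cells -> FULL (clear)
  row 1: 3 empty cells -> not full
  row 2: 6 empty cells -> not full
  row 3: 0 empty cells -> FULL (clear)
  row 4: 7 empty cells -> not full
  row 5: 0 empty cells -> FULL (clear)
  row 6: 7 empty cells -> not full
  row 7: 3 empty cells -> not full
  row 8: 0 empty cells -> FULL (clear)
Total rows cleared: 4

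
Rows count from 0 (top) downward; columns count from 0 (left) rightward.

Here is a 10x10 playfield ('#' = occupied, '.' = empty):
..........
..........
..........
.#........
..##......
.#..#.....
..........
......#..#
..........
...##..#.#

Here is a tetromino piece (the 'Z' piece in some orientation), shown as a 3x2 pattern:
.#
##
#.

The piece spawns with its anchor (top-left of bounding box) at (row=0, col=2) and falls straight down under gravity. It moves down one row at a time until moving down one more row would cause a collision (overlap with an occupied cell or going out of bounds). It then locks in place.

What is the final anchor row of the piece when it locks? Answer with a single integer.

Answer: 1

Derivation:
Spawn at (row=0, col=2). Try each row:
  row 0: fits
  row 1: fits
  row 2: blocked -> lock at row 1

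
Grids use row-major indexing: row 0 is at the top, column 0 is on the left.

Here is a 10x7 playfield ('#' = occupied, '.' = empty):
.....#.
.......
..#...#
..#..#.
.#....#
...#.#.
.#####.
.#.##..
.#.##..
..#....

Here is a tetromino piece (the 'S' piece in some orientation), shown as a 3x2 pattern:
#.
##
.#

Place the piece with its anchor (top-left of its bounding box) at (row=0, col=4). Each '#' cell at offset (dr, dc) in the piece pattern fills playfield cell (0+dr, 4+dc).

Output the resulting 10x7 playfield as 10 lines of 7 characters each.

Fill (0+0,4+0) = (0,4)
Fill (0+1,4+0) = (1,4)
Fill (0+1,4+1) = (1,5)
Fill (0+2,4+1) = (2,5)

Answer: ....##.
....##.
..#..##
..#..#.
.#....#
...#.#.
.#####.
.#.##..
.#.##..
..#....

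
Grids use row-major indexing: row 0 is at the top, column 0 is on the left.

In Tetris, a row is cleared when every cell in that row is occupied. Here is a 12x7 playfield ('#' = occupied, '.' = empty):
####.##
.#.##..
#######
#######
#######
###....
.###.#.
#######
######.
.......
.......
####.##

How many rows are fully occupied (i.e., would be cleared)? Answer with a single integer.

Check each row:
  row 0: 1 empty cell -> not full
  row 1: 4 empty cells -> not full
  row 2: 0 empty cells -> FULL (clear)
  row 3: 0 empty cells -> FULL (clear)
  row 4: 0 empty cells -> FULL (clear)
  row 5: 4 empty cells -> not full
  row 6: 3 empty cells -> not full
  row 7: 0 empty cells -> FULL (clear)
  row 8: 1 empty cell -> not full
  row 9: 7 empty cells -> not full
  row 10: 7 empty cells -> not full
  row 11: 1 empty cell -> not full
Total rows cleared: 4

Answer: 4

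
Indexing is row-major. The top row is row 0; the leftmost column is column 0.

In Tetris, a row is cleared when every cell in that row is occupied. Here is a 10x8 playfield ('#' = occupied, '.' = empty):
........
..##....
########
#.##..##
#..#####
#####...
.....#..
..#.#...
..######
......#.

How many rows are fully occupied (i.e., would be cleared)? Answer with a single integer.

Answer: 1

Derivation:
Check each row:
  row 0: 8 empty cells -> not full
  row 1: 6 empty cells -> not full
  row 2: 0 empty cells -> FULL (clear)
  row 3: 3 empty cells -> not full
  row 4: 2 empty cells -> not full
  row 5: 3 empty cells -> not full
  row 6: 7 empty cells -> not full
  row 7: 6 empty cells -> not full
  row 8: 2 empty cells -> not full
  row 9: 7 empty cells -> not full
Total rows cleared: 1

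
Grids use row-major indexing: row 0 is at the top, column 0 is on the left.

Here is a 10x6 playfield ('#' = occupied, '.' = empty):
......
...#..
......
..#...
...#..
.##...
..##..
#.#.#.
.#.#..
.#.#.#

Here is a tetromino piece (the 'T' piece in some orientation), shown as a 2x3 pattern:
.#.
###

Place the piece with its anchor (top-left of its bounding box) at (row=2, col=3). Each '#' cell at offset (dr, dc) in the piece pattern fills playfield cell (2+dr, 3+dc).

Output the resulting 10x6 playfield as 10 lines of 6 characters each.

Fill (2+0,3+1) = (2,4)
Fill (2+1,3+0) = (3,3)
Fill (2+1,3+1) = (3,4)
Fill (2+1,3+2) = (3,5)

Answer: ......
...#..
....#.
..####
...#..
.##...
..##..
#.#.#.
.#.#..
.#.#.#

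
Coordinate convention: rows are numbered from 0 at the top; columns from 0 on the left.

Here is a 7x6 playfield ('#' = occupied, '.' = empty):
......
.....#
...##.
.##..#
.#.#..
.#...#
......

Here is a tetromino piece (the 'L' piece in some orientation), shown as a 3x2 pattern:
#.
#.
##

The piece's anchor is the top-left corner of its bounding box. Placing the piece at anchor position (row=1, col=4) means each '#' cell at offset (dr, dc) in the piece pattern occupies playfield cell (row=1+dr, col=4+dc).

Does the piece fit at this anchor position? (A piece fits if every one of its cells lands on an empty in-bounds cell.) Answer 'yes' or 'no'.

Check each piece cell at anchor (1, 4):
  offset (0,0) -> (1,4): empty -> OK
  offset (1,0) -> (2,4): occupied ('#') -> FAIL
  offset (2,0) -> (3,4): empty -> OK
  offset (2,1) -> (3,5): occupied ('#') -> FAIL
All cells valid: no

Answer: no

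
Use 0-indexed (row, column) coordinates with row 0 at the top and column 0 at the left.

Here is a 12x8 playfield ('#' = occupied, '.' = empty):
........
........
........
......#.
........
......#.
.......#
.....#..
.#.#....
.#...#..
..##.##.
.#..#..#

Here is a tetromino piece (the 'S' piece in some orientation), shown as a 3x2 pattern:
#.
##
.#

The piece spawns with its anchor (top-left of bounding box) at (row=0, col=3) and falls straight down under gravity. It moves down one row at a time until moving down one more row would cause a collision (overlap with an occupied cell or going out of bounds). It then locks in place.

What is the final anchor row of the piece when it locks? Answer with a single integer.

Spawn at (row=0, col=3). Try each row:
  row 0: fits
  row 1: fits
  row 2: fits
  row 3: fits
  row 4: fits
  row 5: fits
  row 6: fits
  row 7: blocked -> lock at row 6

Answer: 6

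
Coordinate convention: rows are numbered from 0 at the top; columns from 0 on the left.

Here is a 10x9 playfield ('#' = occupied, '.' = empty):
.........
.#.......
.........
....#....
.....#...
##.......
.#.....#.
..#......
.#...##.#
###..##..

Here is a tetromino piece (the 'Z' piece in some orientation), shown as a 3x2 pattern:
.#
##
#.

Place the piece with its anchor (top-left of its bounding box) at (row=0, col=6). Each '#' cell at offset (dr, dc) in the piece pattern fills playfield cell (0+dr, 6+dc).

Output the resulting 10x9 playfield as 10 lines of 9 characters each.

Answer: .......#.
.#....##.
......#..
....#....
.....#...
##.......
.#.....#.
..#......
.#...##.#
###..##..

Derivation:
Fill (0+0,6+1) = (0,7)
Fill (0+1,6+0) = (1,6)
Fill (0+1,6+1) = (1,7)
Fill (0+2,6+0) = (2,6)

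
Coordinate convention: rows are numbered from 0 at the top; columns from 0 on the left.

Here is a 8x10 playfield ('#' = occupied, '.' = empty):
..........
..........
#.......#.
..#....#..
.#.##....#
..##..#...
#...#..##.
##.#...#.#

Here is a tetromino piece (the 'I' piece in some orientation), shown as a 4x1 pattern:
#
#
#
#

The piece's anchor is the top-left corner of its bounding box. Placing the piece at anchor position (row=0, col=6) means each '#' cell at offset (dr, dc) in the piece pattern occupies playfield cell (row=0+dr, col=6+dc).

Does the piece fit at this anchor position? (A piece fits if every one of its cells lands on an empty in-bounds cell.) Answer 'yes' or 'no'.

Answer: yes

Derivation:
Check each piece cell at anchor (0, 6):
  offset (0,0) -> (0,6): empty -> OK
  offset (1,0) -> (1,6): empty -> OK
  offset (2,0) -> (2,6): empty -> OK
  offset (3,0) -> (3,6): empty -> OK
All cells valid: yes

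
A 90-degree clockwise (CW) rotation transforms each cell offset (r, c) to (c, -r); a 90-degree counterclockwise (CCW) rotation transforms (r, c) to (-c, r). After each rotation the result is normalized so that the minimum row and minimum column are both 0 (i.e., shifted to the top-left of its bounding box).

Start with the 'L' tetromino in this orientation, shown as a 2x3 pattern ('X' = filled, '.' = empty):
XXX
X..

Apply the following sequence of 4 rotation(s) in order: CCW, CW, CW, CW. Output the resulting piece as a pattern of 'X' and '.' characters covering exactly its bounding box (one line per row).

Start:
XXX
X..
After rotation 1 (CCW):
X.
X.
XX
After rotation 2 (CW):
XXX
X..
After rotation 3 (CW):
XX
.X
.X
After rotation 4 (CW):
..X
XXX

Answer: ..X
XXX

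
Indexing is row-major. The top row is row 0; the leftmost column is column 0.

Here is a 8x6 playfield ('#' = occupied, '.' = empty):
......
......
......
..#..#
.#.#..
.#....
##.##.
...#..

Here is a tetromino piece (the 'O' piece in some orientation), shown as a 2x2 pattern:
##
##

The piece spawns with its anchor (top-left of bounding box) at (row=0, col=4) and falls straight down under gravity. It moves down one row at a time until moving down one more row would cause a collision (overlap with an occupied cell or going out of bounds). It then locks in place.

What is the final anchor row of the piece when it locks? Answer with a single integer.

Spawn at (row=0, col=4). Try each row:
  row 0: fits
  row 1: fits
  row 2: blocked -> lock at row 1

Answer: 1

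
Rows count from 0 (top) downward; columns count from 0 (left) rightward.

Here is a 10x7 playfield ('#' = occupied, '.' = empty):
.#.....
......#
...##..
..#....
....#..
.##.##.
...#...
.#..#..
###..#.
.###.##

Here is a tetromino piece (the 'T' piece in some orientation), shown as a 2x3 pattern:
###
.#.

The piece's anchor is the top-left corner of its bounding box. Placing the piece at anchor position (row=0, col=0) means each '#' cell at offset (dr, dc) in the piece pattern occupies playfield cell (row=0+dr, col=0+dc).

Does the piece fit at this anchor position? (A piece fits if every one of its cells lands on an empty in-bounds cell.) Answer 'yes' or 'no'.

Check each piece cell at anchor (0, 0):
  offset (0,0) -> (0,0): empty -> OK
  offset (0,1) -> (0,1): occupied ('#') -> FAIL
  offset (0,2) -> (0,2): empty -> OK
  offset (1,1) -> (1,1): empty -> OK
All cells valid: no

Answer: no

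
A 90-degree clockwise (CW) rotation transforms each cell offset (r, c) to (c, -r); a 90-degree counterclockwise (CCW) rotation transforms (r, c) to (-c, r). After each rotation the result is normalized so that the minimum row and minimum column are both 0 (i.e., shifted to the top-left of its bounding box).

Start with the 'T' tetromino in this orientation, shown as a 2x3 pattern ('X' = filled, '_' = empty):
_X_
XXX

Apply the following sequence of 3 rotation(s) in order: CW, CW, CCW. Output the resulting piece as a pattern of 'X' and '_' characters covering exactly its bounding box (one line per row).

Start:
_X_
XXX
After rotation 1 (CW):
X_
XX
X_
After rotation 2 (CW):
XXX
_X_
After rotation 3 (CCW):
X_
XX
X_

Answer: X_
XX
X_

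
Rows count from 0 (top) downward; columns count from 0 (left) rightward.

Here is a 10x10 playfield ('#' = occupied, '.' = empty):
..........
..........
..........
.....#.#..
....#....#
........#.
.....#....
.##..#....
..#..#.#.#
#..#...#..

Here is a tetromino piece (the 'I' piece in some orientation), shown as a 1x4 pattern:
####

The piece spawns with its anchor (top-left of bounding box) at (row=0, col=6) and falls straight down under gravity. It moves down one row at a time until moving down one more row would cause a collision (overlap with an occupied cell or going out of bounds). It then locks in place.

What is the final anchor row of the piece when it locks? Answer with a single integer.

Spawn at (row=0, col=6). Try each row:
  row 0: fits
  row 1: fits
  row 2: fits
  row 3: blocked -> lock at row 2

Answer: 2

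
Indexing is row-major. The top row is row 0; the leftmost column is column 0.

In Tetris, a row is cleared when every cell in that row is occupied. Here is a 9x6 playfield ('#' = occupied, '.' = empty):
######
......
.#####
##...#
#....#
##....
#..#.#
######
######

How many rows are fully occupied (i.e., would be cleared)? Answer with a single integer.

Check each row:
  row 0: 0 empty cells -> FULL (clear)
  row 1: 6 empty cells -> not full
  row 2: 1 empty cell -> not full
  row 3: 3 empty cells -> not full
  row 4: 4 empty cells -> not full
  row 5: 4 empty cells -> not full
  row 6: 3 empty cells -> not full
  row 7: 0 empty cells -> FULL (clear)
  row 8: 0 empty cells -> FULL (clear)
Total rows cleared: 3

Answer: 3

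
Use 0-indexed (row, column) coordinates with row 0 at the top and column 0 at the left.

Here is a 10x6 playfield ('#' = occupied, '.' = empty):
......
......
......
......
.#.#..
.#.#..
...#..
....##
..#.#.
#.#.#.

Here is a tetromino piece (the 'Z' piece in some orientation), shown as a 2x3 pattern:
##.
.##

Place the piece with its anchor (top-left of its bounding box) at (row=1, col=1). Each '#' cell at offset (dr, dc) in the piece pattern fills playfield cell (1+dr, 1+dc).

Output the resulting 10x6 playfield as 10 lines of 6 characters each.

Fill (1+0,1+0) = (1,1)
Fill (1+0,1+1) = (1,2)
Fill (1+1,1+1) = (2,2)
Fill (1+1,1+2) = (2,3)

Answer: ......
.##...
..##..
......
.#.#..
.#.#..
...#..
....##
..#.#.
#.#.#.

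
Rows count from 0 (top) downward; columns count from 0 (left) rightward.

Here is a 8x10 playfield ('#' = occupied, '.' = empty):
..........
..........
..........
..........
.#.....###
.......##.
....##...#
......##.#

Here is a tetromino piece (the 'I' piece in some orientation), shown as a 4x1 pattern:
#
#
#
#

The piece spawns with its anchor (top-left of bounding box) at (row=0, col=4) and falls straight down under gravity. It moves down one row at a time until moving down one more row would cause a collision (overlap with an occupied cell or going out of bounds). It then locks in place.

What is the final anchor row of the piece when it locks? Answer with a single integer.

Answer: 2

Derivation:
Spawn at (row=0, col=4). Try each row:
  row 0: fits
  row 1: fits
  row 2: fits
  row 3: blocked -> lock at row 2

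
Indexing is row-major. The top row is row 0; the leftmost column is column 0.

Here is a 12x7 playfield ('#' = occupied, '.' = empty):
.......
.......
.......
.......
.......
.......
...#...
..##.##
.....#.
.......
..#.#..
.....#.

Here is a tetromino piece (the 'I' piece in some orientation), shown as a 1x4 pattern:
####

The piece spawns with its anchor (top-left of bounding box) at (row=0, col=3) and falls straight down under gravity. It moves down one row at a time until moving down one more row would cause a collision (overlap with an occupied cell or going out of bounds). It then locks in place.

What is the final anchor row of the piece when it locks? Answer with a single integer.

Answer: 5

Derivation:
Spawn at (row=0, col=3). Try each row:
  row 0: fits
  row 1: fits
  row 2: fits
  row 3: fits
  row 4: fits
  row 5: fits
  row 6: blocked -> lock at row 5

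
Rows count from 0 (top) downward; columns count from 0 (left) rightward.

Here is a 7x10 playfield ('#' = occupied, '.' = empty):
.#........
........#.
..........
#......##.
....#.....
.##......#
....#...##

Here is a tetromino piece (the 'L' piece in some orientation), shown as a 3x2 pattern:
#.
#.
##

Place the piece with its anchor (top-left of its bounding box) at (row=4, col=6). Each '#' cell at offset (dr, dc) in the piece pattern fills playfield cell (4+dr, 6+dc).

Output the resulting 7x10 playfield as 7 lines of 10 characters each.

Answer: .#........
........#.
..........
#......##.
....#.#...
.##...#..#
....#.####

Derivation:
Fill (4+0,6+0) = (4,6)
Fill (4+1,6+0) = (5,6)
Fill (4+2,6+0) = (6,6)
Fill (4+2,6+1) = (6,7)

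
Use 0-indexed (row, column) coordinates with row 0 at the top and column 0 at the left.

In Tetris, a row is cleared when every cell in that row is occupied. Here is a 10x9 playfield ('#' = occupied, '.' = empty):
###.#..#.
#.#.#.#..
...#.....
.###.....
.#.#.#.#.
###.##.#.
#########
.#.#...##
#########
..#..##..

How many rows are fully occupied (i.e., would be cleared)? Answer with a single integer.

Answer: 2

Derivation:
Check each row:
  row 0: 4 empty cells -> not full
  row 1: 5 empty cells -> not full
  row 2: 8 empty cells -> not full
  row 3: 6 empty cells -> not full
  row 4: 5 empty cells -> not full
  row 5: 3 empty cells -> not full
  row 6: 0 empty cells -> FULL (clear)
  row 7: 5 empty cells -> not full
  row 8: 0 empty cells -> FULL (clear)
  row 9: 6 empty cells -> not full
Total rows cleared: 2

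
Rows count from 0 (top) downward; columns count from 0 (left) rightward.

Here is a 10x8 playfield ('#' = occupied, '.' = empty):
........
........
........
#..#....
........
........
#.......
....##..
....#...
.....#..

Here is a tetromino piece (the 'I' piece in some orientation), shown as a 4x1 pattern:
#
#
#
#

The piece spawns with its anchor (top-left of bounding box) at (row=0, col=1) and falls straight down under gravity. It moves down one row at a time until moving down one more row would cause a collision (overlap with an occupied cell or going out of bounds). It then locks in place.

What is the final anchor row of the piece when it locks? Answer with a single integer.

Spawn at (row=0, col=1). Try each row:
  row 0: fits
  row 1: fits
  row 2: fits
  row 3: fits
  row 4: fits
  row 5: fits
  row 6: fits
  row 7: blocked -> lock at row 6

Answer: 6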